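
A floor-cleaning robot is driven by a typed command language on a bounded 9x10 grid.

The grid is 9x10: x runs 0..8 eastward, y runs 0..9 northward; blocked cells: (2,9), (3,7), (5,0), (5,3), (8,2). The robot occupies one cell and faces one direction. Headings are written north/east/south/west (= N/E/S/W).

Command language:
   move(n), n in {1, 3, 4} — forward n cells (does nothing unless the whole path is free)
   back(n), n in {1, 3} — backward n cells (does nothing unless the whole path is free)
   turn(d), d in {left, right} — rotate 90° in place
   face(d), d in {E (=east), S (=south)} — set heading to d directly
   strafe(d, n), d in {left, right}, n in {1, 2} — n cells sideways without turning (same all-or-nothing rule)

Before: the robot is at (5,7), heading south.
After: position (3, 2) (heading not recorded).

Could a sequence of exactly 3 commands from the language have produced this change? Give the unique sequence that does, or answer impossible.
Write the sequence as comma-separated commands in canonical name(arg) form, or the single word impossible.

key: order matters: swapping move(1) and move(4) lands elsewhere
begin: at (5,7), heading south
t=1 move(1) ⇒ at (5,6), heading south
t=2 strafe(right, 2) ⇒ at (3,6), heading south
t=3 move(4) ⇒ at (3,2), heading south
no rival 3-sequence matches.

move(1), strafe(right, 2), move(4)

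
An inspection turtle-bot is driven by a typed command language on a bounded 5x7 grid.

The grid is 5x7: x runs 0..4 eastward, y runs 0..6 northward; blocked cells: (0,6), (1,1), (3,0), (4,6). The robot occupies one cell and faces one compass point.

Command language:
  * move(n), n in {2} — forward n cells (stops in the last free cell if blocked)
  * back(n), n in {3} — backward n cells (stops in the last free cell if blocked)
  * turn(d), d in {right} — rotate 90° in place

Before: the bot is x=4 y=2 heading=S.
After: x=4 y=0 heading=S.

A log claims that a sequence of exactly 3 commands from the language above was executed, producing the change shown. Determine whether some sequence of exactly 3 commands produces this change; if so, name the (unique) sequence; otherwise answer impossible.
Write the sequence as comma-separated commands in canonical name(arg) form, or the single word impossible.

key: the second move(2) runs into the grid edge before its full distance
initial: x=4 y=2 heading=S
[1] after move(2): x=4 y=0 heading=S
[2] after move(2): x=4 y=0 heading=S
[3] after move(2): x=4 y=0 heading=S
uniquely the one of 27 3-step routes that fits.

move(2), move(2), move(2)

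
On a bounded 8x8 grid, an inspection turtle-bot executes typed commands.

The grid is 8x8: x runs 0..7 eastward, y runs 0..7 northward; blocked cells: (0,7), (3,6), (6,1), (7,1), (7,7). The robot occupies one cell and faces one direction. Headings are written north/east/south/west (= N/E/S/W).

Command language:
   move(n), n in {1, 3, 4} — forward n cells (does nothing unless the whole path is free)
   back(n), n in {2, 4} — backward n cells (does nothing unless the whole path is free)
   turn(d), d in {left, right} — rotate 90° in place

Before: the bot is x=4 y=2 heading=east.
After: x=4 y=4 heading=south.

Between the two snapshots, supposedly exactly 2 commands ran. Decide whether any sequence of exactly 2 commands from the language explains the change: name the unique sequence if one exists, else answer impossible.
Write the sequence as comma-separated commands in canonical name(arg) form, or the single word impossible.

key: position moved to (4,4) AND the heading swung to S — translation plus rotation needed
start: x=4 y=2 heading=east
t=1 turn(right) ⇒ x=4 y=2 heading=south
t=2 back(2) ⇒ x=4 y=4 heading=south
no other 2-command option fits: unique.

turn(right), back(2)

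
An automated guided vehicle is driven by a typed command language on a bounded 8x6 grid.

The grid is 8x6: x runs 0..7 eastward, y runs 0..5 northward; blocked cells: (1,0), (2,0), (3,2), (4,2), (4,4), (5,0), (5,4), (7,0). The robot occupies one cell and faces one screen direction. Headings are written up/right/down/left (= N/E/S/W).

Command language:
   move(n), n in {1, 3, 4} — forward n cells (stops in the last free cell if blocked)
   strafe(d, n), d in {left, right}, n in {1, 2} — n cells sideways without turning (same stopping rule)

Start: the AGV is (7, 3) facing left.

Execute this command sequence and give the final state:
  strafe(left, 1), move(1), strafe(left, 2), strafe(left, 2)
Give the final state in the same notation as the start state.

(6, 0) facing left

from: (7, 3) facing left
[1] after strafe(left, 1): (7, 2) facing left
[2] after move(1): (6, 2) facing left
[3] after strafe(left, 2): (6, 0) facing left
[4] after strafe(left, 2): (6, 0) facing left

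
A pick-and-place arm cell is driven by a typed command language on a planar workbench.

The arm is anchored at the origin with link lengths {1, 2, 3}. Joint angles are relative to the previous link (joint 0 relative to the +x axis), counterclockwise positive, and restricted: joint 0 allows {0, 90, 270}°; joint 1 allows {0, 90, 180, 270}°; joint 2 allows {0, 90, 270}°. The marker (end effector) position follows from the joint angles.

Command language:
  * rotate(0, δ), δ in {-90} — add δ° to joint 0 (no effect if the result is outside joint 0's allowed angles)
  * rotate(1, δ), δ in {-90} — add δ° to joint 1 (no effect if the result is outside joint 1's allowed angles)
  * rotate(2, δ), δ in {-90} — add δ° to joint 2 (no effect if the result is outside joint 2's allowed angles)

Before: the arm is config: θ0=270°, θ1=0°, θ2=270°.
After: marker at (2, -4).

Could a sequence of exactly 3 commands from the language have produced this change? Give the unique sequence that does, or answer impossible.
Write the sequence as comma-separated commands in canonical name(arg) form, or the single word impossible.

t0: config: θ0=270°, θ1=0°, θ2=270°
t=1 rotate(1, -90) ⇒ config: θ0=270°, θ1=270°, θ2=270°
t=2 rotate(1, -90) ⇒ config: θ0=270°, θ1=180°, θ2=270°
t=3 rotate(1, -90) ⇒ config: θ0=270°, θ1=90°, θ2=270°
uniquely the one of 27 3-step routes that fits.

rotate(1, -90), rotate(1, -90), rotate(1, -90)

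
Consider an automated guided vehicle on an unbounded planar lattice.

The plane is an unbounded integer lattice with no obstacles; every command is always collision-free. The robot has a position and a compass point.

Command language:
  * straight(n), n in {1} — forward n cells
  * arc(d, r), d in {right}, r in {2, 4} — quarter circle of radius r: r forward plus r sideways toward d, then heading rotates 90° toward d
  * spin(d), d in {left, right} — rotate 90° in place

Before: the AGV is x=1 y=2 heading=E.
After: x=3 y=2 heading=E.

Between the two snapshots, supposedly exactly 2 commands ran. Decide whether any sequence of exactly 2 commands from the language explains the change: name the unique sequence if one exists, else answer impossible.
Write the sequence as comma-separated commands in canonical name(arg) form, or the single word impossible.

straight(1), straight(1)

key: heading stays E — no command in the sequence turns
initial: x=1 y=2 heading=E
step 1 (straight(1)): x=2 y=2 heading=E
step 2 (straight(1)): x=3 y=2 heading=E
all 25 alternatives checked — unique.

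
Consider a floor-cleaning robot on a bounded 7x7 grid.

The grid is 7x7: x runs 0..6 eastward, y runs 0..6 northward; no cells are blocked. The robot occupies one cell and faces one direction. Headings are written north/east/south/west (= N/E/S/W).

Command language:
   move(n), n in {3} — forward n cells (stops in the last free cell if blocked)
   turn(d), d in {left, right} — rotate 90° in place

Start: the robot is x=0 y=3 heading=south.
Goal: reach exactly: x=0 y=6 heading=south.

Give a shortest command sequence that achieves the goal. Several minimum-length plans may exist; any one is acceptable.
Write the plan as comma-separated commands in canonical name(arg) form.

t0: x=0 y=3 heading=south
t=1 turn(left) ⇒ x=0 y=3 heading=east
t=2 turn(left) ⇒ x=0 y=3 heading=north
t=3 move(3) ⇒ x=0 y=6 heading=north
t=4 turn(left) ⇒ x=0 y=6 heading=west
t=5 turn(left) ⇒ x=0 y=6 heading=south
shorter routes all fall short; 5 is best.

turn(left), turn(left), move(3), turn(left), turn(left)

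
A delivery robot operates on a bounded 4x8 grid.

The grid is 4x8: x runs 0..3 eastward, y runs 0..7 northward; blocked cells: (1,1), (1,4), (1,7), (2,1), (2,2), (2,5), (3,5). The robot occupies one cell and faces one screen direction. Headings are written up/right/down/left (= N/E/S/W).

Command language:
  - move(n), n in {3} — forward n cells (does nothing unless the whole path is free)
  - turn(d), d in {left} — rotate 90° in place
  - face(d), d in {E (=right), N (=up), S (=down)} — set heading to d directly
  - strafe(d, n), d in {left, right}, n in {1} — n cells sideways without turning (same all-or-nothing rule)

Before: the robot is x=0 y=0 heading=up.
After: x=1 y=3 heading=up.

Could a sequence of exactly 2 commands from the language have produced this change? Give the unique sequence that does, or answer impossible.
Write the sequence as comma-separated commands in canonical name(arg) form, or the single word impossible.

move(3), strafe(right, 1)

key: order matters: swapping move(3) and strafe(right, 1) lands elsewhere
start: x=0 y=0 heading=up
t=1 move(3) ⇒ x=0 y=3 heading=up
t=2 strafe(right, 1) ⇒ x=1 y=3 heading=up
uniquely the one of 49 2-step routes that fits.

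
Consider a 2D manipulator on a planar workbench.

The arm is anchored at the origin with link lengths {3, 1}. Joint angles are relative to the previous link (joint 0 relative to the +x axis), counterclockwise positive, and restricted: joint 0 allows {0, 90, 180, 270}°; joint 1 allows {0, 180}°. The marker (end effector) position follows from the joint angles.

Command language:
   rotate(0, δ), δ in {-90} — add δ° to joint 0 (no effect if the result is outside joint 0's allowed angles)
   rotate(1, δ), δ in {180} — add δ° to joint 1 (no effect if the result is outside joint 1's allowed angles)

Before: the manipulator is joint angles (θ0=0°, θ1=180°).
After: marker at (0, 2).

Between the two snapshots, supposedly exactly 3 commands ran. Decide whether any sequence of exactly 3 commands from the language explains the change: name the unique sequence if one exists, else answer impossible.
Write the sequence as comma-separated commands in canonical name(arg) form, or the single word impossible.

start: joint angles (θ0=0°, θ1=180°)
[1] after rotate(0, -90): joint angles (θ0=270°, θ1=180°)
[2] after rotate(0, -90): joint angles (θ0=180°, θ1=180°)
[3] after rotate(0, -90): joint angles (θ0=90°, θ1=180°)
all 8 alternatives checked — unique.

rotate(0, -90), rotate(0, -90), rotate(0, -90)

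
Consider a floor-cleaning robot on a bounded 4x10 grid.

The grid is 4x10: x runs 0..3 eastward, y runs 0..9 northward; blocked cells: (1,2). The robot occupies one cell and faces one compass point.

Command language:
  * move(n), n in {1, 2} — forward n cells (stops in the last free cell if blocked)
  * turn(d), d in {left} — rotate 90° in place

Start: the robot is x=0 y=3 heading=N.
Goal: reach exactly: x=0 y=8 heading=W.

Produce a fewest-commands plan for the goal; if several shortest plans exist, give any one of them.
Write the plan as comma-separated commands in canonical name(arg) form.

move(2), move(2), move(1), turn(left)

initial: x=0 y=3 heading=N
1. move(2) → x=0 y=5 heading=N
2. move(2) → x=0 y=7 heading=N
3. move(1) → x=0 y=8 heading=N
4. turn(left) → x=0 y=8 heading=W
no 3-step plan works, so 4 is optimal.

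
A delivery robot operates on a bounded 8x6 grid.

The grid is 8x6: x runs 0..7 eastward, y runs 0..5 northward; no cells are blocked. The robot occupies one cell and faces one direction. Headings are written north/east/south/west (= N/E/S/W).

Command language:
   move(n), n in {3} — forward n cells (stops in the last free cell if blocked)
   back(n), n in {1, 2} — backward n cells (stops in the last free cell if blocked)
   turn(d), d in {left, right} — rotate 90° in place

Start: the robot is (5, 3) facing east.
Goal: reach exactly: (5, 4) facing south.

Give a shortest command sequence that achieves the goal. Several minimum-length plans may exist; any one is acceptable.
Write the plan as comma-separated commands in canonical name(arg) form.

turn(right), back(1)

begin: (5, 3) facing east
step 1 (turn(right)): (5, 3) facing south
step 2 (back(1)): (5, 4) facing south
no 1-step plan works, so 2 is optimal.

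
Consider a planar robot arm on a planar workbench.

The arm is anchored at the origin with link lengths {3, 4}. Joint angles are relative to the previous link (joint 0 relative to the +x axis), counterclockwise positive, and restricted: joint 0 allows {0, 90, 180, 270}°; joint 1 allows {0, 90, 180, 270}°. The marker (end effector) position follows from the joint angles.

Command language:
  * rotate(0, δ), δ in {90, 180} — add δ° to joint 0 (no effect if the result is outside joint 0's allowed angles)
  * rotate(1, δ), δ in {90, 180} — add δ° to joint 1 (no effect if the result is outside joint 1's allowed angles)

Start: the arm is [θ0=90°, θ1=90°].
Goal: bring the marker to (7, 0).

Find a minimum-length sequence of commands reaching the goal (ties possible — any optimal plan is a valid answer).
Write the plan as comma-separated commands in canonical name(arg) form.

rotate(1, 90), rotate(0, 90), rotate(0, 180), rotate(1, 180)

begin: [θ0=90°, θ1=90°]
1. rotate(1, 90) → [θ0=90°, θ1=180°]
2. rotate(0, 90) → [θ0=180°, θ1=180°]
3. rotate(0, 180) → [θ0=0°, θ1=180°]
4. rotate(1, 180) → [θ0=0°, θ1=0°]
no 3-step plan works, so 4 is optimal.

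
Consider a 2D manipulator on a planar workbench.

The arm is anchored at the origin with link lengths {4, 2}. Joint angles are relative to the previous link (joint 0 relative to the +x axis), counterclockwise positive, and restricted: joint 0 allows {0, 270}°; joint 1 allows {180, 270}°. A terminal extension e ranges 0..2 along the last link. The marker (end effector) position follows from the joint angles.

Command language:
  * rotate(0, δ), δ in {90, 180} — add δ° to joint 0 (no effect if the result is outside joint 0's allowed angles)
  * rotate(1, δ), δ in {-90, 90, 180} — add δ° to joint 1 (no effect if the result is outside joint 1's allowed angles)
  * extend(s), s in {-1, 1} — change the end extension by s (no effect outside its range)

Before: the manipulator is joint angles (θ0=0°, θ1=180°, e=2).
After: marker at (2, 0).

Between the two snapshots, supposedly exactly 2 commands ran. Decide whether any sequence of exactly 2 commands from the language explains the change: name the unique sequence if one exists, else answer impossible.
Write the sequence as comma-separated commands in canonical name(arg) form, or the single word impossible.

extend(-1), extend(-1)

begin: joint angles (θ0=0°, θ1=180°, e=2)
step 1 (extend(-1)): joint angles (θ0=0°, θ1=180°, e=1)
step 2 (extend(-1)): joint angles (θ0=0°, θ1=180°, e=0)
no rival 2-sequence matches.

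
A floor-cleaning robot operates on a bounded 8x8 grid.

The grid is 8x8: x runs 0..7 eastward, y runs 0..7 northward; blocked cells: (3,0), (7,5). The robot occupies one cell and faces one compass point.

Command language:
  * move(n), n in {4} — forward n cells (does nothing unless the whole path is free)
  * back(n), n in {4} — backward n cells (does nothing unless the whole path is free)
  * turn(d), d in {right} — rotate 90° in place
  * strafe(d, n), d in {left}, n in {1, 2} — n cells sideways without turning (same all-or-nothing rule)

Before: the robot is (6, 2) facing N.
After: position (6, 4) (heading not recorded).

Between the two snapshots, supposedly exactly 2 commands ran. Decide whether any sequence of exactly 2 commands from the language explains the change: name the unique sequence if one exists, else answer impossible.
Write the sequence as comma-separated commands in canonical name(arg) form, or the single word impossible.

turn(right), strafe(left, 2)

key: order matters: swapping turn(right) and strafe(left, 2) lands elsewhere
begin: (6, 2) facing N
t=1 turn(right) ⇒ (6, 2) facing E
t=2 strafe(left, 2) ⇒ (6, 4) facing E
no other 2-command option fits: unique.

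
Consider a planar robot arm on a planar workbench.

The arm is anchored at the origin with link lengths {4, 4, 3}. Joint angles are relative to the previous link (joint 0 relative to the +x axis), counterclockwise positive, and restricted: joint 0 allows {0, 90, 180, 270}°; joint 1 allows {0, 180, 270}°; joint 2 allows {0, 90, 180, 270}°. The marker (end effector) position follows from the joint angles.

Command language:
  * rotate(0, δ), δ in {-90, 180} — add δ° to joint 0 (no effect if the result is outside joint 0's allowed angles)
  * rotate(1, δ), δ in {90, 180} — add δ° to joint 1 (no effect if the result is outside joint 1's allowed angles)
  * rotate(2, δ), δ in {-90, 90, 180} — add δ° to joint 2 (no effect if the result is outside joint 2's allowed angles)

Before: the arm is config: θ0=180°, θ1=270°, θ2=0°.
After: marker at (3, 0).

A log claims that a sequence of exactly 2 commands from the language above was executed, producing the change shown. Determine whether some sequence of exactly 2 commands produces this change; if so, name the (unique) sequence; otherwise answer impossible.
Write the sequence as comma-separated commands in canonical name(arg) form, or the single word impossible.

key: running rotate(1, 180) before rotate(1, 90) would end elsewhere — order is forced
start: config: θ0=180°, θ1=270°, θ2=0°
[1] after rotate(1, 90): config: θ0=180°, θ1=0°, θ2=0°
[2] after rotate(1, 180): config: θ0=180°, θ1=180°, θ2=0°
uniquely the one of 49 2-step routes that fits.

rotate(1, 90), rotate(1, 180)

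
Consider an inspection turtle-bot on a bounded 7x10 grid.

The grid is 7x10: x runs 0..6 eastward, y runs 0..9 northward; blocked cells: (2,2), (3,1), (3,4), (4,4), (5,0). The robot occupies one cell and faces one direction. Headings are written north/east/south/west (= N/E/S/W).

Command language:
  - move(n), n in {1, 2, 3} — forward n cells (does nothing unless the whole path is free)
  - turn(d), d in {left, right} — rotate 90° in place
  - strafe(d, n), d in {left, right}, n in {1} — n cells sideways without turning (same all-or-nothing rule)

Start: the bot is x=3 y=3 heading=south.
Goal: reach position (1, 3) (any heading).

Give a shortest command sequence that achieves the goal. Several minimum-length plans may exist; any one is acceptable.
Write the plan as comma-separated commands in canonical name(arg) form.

start: x=3 y=3 heading=south
1. strafe(right, 1) → x=2 y=3 heading=south
2. strafe(right, 1) → x=1 y=3 heading=south
no 1-step plan works, so 2 is optimal.

strafe(right, 1), strafe(right, 1)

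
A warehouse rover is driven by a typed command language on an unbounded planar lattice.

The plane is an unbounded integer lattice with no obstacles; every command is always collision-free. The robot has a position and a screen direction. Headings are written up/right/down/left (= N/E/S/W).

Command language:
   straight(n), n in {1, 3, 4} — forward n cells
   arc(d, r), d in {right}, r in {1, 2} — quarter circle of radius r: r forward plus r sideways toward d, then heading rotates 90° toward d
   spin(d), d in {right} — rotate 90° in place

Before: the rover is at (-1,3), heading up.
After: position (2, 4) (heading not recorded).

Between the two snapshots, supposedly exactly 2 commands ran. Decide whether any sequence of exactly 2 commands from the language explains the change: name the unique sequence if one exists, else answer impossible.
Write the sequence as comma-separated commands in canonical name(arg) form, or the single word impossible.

arc(right, 2), arc(right, 1)

key: order matters: swapping arc(right, 2) and arc(right, 1) lands elsewhere
initial: at (-1,3), heading up
[1] after arc(right, 2): at (1,5), heading right
[2] after arc(right, 1): at (2,4), heading down
uniquely the one of 36 2-step routes that fits.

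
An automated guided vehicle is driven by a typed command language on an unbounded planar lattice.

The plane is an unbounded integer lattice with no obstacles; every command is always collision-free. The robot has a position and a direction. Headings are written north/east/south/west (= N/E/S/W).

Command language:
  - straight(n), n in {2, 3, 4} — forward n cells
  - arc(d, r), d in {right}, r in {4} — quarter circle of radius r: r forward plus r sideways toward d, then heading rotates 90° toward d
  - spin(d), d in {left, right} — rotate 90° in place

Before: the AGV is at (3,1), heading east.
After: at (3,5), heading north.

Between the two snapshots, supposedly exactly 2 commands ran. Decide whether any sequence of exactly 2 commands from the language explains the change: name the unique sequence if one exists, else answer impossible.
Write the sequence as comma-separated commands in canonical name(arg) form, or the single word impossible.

key: position moved to (3,5) AND the heading swung to N — translation plus rotation needed
t0: at (3,1), heading east
1. spin(left) → at (3,1), heading north
2. straight(4) → at (3,5), heading north
no rival 2-sequence matches.

spin(left), straight(4)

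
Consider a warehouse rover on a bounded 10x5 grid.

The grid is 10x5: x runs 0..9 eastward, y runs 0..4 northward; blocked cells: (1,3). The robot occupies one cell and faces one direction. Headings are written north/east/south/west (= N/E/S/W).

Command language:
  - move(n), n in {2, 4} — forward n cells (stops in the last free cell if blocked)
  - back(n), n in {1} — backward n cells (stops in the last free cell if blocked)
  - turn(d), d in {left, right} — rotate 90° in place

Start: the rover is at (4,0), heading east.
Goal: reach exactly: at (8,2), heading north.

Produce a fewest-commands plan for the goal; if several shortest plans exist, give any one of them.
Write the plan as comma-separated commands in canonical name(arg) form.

move(4), turn(left), move(2)

begin: at (4,0), heading east
[1] after move(4): at (8,0), heading east
[2] after turn(left): at (8,0), heading north
[3] after move(2): at (8,2), heading north
shorter routes all fall short; 3 is best.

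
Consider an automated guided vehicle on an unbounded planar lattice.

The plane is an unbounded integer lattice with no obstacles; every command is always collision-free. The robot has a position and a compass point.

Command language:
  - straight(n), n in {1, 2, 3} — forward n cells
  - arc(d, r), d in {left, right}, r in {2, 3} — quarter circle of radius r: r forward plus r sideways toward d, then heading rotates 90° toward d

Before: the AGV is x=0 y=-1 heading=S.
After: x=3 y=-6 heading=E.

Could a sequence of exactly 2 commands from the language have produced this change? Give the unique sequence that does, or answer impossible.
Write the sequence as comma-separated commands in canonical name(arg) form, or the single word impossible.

straight(2), arc(left, 3)

key: running arc(left, 3) before straight(2) would end elsewhere — order is forced
initial: x=0 y=-1 heading=S
[1] after straight(2): x=0 y=-3 heading=S
[2] after arc(left, 3): x=3 y=-6 heading=E
all 49 alternatives checked — unique.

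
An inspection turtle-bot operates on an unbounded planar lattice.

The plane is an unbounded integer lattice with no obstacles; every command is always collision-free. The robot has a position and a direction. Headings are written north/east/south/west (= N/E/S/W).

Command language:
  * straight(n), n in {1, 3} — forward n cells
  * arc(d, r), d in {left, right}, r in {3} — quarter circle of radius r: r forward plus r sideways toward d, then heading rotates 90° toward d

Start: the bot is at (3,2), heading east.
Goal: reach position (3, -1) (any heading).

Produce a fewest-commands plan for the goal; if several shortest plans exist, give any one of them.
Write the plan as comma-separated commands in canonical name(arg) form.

straight(3), arc(right, 3), arc(right, 3), arc(right, 3)

start: at (3,2), heading east
[1] after straight(3): at (6,2), heading east
[2] after arc(right, 3): at (9,-1), heading south
[3] after arc(right, 3): at (6,-4), heading west
[4] after arc(right, 3): at (3,-1), heading north
nothing shorter than 4 reaches the goal.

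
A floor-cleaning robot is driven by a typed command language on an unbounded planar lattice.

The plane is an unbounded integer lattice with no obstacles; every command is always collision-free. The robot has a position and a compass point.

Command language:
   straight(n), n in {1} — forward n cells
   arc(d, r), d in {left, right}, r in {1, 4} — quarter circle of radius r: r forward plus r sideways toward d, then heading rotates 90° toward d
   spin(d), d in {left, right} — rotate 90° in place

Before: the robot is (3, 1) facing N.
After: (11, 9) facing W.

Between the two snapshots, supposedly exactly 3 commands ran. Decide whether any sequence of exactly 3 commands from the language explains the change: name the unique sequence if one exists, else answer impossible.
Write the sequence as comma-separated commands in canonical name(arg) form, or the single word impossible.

key: running spin(left) before arc(right, 4) would end elsewhere — order is forced
t0: (3, 1) facing N
step 1 (arc(right, 4)): (7, 5) facing E
step 2 (arc(left, 4)): (11, 9) facing N
step 3 (spin(left)): (11, 9) facing W
uniquely the one of 343 3-step routes that fits.

arc(right, 4), arc(left, 4), spin(left)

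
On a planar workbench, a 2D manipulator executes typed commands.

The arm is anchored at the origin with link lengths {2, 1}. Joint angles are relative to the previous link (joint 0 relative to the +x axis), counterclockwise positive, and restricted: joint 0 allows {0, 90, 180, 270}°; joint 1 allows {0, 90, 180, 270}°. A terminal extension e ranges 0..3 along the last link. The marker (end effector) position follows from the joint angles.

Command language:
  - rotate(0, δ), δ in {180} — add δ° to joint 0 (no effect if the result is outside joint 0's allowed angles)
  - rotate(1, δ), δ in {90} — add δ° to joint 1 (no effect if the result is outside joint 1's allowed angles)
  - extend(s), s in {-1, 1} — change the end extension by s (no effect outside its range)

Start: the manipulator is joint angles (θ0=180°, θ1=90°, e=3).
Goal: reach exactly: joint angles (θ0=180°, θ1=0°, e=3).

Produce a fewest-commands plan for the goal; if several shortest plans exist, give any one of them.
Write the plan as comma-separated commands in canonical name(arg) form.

rotate(1, 90), rotate(1, 90), rotate(1, 90)

from: joint angles (θ0=180°, θ1=90°, e=3)
t=1 rotate(1, 90) ⇒ joint angles (θ0=180°, θ1=180°, e=3)
t=2 rotate(1, 90) ⇒ joint angles (θ0=180°, θ1=270°, e=3)
t=3 rotate(1, 90) ⇒ joint angles (θ0=180°, θ1=0°, e=3)
shorter routes all fall short; 3 is best.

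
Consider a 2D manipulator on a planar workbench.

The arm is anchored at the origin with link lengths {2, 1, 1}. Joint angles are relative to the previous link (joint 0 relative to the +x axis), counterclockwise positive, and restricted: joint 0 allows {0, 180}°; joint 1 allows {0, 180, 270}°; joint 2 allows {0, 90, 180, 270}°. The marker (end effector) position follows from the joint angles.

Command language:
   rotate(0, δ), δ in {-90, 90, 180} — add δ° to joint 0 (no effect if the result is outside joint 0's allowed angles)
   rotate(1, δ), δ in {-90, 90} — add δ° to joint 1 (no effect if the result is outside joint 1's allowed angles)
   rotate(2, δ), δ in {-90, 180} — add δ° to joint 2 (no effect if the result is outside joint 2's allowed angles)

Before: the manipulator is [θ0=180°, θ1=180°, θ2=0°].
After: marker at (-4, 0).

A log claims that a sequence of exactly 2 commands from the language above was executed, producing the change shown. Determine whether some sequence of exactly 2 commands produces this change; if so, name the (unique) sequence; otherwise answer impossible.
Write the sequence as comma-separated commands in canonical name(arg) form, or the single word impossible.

rotate(1, 90), rotate(1, 90)

initial: [θ0=180°, θ1=180°, θ2=0°]
t=1 rotate(1, 90) ⇒ [θ0=180°, θ1=270°, θ2=0°]
t=2 rotate(1, 90) ⇒ [θ0=180°, θ1=0°, θ2=0°]
no other 2-command option fits: unique.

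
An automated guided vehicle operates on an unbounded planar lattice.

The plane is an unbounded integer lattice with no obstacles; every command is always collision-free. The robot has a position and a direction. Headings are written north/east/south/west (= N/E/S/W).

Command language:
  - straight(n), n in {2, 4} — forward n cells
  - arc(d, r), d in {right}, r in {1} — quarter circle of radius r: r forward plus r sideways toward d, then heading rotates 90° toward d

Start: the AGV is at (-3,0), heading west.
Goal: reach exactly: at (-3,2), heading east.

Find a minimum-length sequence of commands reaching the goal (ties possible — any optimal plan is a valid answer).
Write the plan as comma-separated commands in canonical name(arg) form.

t0: at (-3,0), heading west
1. arc(right, 1) → at (-4,1), heading north
2. arc(right, 1) → at (-3,2), heading east
nothing shorter than 2 reaches the goal.

arc(right, 1), arc(right, 1)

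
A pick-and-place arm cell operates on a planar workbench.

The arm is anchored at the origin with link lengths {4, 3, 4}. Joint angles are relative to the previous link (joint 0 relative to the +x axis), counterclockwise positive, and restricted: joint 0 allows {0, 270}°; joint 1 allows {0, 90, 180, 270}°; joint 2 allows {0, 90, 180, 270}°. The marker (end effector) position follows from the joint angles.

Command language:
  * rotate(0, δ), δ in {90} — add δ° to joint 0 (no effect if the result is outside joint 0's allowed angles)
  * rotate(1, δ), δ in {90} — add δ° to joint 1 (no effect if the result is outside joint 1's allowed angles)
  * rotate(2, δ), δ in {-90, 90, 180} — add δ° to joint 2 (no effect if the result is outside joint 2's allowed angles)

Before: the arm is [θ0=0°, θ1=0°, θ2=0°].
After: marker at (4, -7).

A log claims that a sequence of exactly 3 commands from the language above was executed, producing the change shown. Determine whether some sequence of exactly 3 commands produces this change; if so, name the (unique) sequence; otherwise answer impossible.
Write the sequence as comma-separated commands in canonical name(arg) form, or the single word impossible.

t0: [θ0=0°, θ1=0°, θ2=0°]
[1] after rotate(1, 90): [θ0=0°, θ1=90°, θ2=0°]
[2] after rotate(1, 90): [θ0=0°, θ1=180°, θ2=0°]
[3] after rotate(1, 90): [θ0=0°, θ1=270°, θ2=0°]
no rival 3-sequence matches.

rotate(1, 90), rotate(1, 90), rotate(1, 90)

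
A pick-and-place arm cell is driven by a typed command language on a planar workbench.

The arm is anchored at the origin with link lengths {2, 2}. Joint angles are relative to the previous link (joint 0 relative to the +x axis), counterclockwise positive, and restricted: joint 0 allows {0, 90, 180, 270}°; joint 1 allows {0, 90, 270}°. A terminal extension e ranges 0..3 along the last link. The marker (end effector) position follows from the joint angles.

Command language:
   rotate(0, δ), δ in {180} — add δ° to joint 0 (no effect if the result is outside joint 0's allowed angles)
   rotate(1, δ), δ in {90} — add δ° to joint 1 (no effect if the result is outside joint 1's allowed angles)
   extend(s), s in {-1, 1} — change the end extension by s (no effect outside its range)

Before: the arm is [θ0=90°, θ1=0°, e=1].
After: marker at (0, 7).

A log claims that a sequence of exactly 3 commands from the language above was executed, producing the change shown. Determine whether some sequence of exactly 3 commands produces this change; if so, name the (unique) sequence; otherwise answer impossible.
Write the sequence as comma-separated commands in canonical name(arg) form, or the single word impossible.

initial: [θ0=90°, θ1=0°, e=1]
[1] after extend(1): [θ0=90°, θ1=0°, e=2]
[2] after extend(1): [θ0=90°, θ1=0°, e=3]
[3] after extend(1): [θ0=90°, θ1=0°, e=3]
no other 3-command option fits: unique.

extend(1), extend(1), extend(1)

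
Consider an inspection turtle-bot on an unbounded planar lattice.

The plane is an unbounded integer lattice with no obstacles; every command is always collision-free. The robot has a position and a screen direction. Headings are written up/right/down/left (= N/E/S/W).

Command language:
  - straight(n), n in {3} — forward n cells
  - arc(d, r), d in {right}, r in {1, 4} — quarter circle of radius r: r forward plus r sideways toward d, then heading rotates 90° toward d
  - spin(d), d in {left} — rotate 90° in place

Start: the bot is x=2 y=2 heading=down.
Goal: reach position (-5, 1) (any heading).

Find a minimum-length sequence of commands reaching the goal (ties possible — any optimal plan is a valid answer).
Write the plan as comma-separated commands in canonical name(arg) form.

from: x=2 y=2 heading=down
[1] after arc(right, 1): x=1 y=1 heading=left
[2] after straight(3): x=-2 y=1 heading=left
[3] after straight(3): x=-5 y=1 heading=left
no 2-step plan works, so 3 is optimal.

arc(right, 1), straight(3), straight(3)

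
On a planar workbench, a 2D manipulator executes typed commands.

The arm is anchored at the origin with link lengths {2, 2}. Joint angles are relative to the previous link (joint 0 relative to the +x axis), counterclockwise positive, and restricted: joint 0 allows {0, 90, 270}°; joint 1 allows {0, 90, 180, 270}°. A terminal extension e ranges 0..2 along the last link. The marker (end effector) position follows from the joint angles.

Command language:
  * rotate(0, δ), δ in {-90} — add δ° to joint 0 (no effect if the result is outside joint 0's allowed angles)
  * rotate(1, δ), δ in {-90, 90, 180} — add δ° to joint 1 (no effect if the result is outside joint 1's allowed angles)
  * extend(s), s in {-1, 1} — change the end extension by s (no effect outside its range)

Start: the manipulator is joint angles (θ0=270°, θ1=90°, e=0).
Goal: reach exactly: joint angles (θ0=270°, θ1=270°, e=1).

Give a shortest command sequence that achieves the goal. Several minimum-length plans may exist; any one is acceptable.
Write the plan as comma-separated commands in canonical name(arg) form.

from: joint angles (θ0=270°, θ1=90°, e=0)
[1] after rotate(1, 180): joint angles (θ0=270°, θ1=270°, e=0)
[2] after extend(1): joint angles (θ0=270°, θ1=270°, e=1)
minimal: 2 command(s), checked below 2.

rotate(1, 180), extend(1)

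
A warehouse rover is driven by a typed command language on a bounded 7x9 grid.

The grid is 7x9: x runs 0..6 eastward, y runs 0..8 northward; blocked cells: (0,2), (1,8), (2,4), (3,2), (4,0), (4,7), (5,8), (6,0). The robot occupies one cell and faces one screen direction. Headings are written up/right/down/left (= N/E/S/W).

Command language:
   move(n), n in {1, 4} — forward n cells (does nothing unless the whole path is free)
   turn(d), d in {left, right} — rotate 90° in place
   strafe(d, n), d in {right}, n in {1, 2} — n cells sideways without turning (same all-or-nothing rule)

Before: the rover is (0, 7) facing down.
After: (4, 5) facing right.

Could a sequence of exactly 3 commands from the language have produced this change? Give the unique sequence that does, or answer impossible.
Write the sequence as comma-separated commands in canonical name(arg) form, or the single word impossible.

key: running move(4) before turn(left) would end elsewhere — order is forced
t0: (0, 7) facing down
step 1 (turn(left)): (0, 7) facing right
step 2 (strafe(right, 2)): (0, 5) facing right
step 3 (move(4)): (4, 5) facing right
no other 3-command option fits: unique.

turn(left), strafe(right, 2), move(4)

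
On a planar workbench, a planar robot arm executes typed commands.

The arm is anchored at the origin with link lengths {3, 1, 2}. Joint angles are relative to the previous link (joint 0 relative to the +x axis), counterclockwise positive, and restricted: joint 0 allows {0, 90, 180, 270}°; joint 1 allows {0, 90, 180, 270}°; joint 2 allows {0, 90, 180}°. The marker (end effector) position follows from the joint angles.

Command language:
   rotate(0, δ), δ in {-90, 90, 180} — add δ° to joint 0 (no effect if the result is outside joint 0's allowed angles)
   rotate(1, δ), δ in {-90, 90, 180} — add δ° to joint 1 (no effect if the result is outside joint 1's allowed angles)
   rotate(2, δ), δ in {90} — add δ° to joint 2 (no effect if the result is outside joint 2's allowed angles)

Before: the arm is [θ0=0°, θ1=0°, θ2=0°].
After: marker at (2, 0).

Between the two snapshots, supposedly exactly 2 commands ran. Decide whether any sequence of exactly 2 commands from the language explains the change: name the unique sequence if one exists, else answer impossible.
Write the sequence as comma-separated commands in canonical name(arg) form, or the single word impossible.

rotate(2, 90), rotate(2, 90)

start: [θ0=0°, θ1=0°, θ2=0°]
1. rotate(2, 90) → [θ0=0°, θ1=0°, θ2=90°]
2. rotate(2, 90) → [θ0=0°, θ1=0°, θ2=180°]
all 49 alternatives checked — unique.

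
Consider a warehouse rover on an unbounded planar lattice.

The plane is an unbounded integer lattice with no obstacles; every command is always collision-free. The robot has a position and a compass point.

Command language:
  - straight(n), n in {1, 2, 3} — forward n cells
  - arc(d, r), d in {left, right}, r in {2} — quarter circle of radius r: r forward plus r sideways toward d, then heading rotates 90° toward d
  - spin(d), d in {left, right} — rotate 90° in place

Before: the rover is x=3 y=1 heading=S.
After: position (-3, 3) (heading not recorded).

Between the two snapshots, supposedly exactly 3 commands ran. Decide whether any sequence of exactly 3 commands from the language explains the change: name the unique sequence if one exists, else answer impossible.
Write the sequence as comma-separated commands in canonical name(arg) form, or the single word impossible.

arc(right, 2), arc(right, 2), arc(left, 2)

key: running arc(left, 2) before arc(right, 2) would end elsewhere — order is forced
begin: x=3 y=1 heading=S
step 1 (arc(right, 2)): x=1 y=-1 heading=W
step 2 (arc(right, 2)): x=-1 y=1 heading=N
step 3 (arc(left, 2)): x=-3 y=3 heading=W
uniquely the one of 343 3-step routes that fits.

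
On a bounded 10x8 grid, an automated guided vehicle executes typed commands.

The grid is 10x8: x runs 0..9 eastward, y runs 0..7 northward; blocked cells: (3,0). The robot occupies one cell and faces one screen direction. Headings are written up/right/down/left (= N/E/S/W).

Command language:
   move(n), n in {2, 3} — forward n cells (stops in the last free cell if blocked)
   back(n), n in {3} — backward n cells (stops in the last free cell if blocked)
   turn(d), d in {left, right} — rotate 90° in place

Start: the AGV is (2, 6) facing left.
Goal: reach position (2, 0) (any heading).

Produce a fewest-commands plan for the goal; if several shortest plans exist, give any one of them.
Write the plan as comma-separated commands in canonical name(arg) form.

turn(right), back(3), back(3)

initial: (2, 6) facing left
[1] after turn(right): (2, 6) facing up
[2] after back(3): (2, 3) facing up
[3] after back(3): (2, 0) facing up
no 2-step plan works, so 3 is optimal.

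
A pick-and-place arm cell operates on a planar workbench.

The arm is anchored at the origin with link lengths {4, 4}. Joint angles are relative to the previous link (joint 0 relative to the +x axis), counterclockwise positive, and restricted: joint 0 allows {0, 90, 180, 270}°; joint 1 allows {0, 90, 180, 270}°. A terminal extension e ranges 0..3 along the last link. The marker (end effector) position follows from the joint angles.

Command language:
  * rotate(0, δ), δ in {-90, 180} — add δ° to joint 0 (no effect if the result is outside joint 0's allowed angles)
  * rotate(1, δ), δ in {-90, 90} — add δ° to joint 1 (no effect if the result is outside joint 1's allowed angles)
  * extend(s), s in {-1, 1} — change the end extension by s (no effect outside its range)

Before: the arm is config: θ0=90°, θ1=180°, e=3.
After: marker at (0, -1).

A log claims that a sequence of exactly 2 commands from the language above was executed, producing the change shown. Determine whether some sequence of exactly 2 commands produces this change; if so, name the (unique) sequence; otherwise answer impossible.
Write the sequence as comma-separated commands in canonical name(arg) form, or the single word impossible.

extend(-1), extend(-1)

from: config: θ0=90°, θ1=180°, e=3
t=1 extend(-1) ⇒ config: θ0=90°, θ1=180°, e=2
t=2 extend(-1) ⇒ config: θ0=90°, θ1=180°, e=1
no rival 2-sequence matches.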